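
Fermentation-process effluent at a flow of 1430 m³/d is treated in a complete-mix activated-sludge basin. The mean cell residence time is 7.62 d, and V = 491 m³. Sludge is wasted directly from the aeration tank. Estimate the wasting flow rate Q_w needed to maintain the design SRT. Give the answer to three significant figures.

With mixed-liquor wasting, θ_c = V/Q_w, so Q_w = V/θ_c = 491.0/7.62 = 64.44 m³/d.

Q_w ≈ 64.4 m³/d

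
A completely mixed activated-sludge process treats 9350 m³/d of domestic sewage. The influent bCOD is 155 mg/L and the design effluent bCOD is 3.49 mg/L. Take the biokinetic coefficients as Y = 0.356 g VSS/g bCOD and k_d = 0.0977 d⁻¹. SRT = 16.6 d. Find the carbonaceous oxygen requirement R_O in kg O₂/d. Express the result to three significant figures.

Correct the yield for decay: Y_obs = Y/(1 + k_d θ_c) = 0.356 / (1 + 0.0977 × 16.6) = 0.356 / 2.622 = 0.1358.
Mass of bCOD removed per day: Q(S₀ − S) = 9350 × 151.5 g/m³ = 1417 kg/d.
P_X = Y_obs·Q·(S₀ − S) = 0.1358 × 1417 = 192.4 kg VSS/d.
Carbonaceous O₂ demand = substrate oxidised − cell-mass equivalent = 1417 − 1.42 × 192.4 = 1143 kg O₂/d.

R_O ≈ 1140 kg O₂/d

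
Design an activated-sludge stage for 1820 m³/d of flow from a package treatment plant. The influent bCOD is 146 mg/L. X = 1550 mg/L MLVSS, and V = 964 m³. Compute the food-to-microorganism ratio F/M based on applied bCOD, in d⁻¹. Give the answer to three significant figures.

F/M ≈ 0.178 d⁻¹

F/M = applied load / biomass = Q·S₀/(V·X) = 1820 × 146 / (964.0 × 1550) = 0.1778 d⁻¹.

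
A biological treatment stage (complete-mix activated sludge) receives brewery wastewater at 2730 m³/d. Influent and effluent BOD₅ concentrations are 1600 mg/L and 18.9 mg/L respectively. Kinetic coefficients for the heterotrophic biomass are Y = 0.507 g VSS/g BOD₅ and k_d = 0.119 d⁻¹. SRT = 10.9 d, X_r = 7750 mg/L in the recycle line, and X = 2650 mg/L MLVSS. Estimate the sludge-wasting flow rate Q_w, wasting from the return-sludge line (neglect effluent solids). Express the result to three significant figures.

Q_w ≈ 123 m³/d

Steady-state biomass mass balance: V·X·(1 + k_d·θ_c) = Y·Q·(S₀ − S)·θ_c, so V = 0.507 × 2730 × (1600 − 18.9) × 10.9 / [2650 × (1 + 0.119 × 10.9)] = 2.39×10^7 / 6087 = 3919 m³.
θ_c = V·X/(Q_w·X_r) when wasting from the recycle, so Q_w = V·X/(θ_c·X_r) = 3919 × 2650 / (10.9 × 7750) = 122.9 m³/d.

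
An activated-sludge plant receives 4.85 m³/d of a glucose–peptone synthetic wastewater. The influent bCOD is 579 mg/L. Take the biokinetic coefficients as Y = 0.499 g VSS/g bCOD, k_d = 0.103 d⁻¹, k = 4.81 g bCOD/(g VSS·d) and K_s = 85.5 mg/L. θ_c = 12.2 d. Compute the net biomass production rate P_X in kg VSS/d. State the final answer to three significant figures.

P_X ≈ 0.613 kg VSS/d

From the Monod/SRT balance for a CMAS, S = K_s·(1+k_d θ_c)/[θ_c·(Y k − k_d) − 1] = 85.5 × (1 + 0.103 × 12.2) / [12.2 × (0.499 × 4.81 − 0.103) − 1] = 192.9 / 27.03 = 7.139 mg/L.
Observed yield with endogenous decay: Y_obs = Y / (1 + k_d·θ_c) = 0.499 / (1 + 0.103 × 12.2) = 0.499 / 2.257 = 0.2211 g VSS/g bCOD.
Q·(S₀ − S) = 4.85 × (579 − 7.14) × 10⁻³ = 2.774 kg/d removed.
P_X = Y_obs · Q(S₀ − S) = 0.2211 × 2.774 = 0.6133 kg VSS/d.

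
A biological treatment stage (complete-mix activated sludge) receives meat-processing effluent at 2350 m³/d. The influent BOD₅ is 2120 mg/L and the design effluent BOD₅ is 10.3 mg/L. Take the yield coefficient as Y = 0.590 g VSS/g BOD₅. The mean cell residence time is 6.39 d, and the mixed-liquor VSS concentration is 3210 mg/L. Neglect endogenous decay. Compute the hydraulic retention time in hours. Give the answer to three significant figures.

τ ≈ 59.5 h

Biomass mass balance (decay neglected): V·X = Y·Q·(S₀ − S)·θ_c, so V = 0.590 × 2350 × (2120 − 10.3) × 6.39 / 3210 = 5823 m³.
HRT = V/Q = 5823 m³ / 2350 m³·d⁻¹ = 2.478 d × 24 = 59.47 h.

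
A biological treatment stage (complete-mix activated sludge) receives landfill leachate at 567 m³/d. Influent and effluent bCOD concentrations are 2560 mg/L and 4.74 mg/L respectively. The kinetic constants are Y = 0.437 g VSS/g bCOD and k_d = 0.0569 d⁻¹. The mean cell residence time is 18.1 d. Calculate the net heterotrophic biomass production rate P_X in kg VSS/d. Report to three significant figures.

Y_obs = Y / (1 + k_d θ_c) = 0.437 / (1 + 0.0569 × 18.1) = 0.437 / 2.030 = 0.2153.
Mass of bCOD removed per day: Q(S₀ − S) = 567 × 2555 g/m³ = 1449 kg/d.
Net biomass production P_X = Y_obs × Q·(S₀ − S) = 0.2153 × 1449 = 311.9 kg VSS/d.

P_X ≈ 312 kg VSS/d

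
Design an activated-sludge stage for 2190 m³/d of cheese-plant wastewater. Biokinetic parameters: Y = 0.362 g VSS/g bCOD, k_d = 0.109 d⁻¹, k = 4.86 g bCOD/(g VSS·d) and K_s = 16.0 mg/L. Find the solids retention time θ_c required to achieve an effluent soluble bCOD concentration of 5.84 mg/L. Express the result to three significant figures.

θ_c ≈ 2.77 d

At the target effluent, Y k S/(K_s+S) = 0.362×4.86×5.84/21.84 = 0.4704 d⁻¹.
1/θ_c = 0.4704 − 0.109 = 0.3614 d⁻¹, so θ_c = 2.767 d.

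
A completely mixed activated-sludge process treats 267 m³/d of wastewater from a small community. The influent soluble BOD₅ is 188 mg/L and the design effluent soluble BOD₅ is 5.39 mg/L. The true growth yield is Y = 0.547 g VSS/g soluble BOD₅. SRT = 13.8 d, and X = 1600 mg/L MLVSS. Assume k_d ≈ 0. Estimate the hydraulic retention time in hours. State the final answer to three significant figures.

τ ≈ 20.7 h

With k_d = 0 the design equation reduces to V = Y Q (S₀−S) θ_c / X = 0.547 × 267 × (188 − 5.39) × 13.8 / 1600 = 230.0 m³.
τ = V/Q = 230.0/267 = 0.8615 d, or 20.68 h.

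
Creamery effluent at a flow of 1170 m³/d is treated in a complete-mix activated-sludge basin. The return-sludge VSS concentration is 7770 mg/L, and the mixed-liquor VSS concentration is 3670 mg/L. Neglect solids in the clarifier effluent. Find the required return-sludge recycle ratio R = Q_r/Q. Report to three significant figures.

R ≈ 0.895

R = Q_r/Q = X/(X_r − X) = 3670 / (7770 − 3670) = 0.8951.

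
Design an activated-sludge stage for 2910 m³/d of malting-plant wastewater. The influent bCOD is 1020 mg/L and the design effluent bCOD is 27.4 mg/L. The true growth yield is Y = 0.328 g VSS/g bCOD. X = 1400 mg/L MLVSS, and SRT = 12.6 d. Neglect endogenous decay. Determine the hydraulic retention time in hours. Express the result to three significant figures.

τ ≈ 70.3 h

Biomass mass balance (decay neglected): V·X = Y·Q·(S₀ − S)·θ_c, so V = 0.328 × 2910 × (1020 − 27.4) × 12.6 / 1400 = 8527 m³.
Hydraulic retention time τ = V/Q = 8527 / 2910 = 2.930 d = 70.32 h.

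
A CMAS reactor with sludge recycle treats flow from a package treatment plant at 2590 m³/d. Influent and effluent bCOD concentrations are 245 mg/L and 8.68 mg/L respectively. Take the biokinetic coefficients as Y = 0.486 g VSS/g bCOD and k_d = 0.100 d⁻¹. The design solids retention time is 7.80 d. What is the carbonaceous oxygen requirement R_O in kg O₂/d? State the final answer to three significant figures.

Y_obs = Y / (1 + k_d θ_c) = 0.486 / (1 + 0.100 × 7.80) = 0.486 / 1.780 = 0.2730.
ΔS = 245 − 8.68 = 236.3 mg/L, so the substrate removal rate is 2590 × 236.3/1000 = 612.1 kg bCOD/d.
P_X = Y_obs·Q·(S₀ − S) = 0.2730 × 612.1 = 167.1 kg VSS/d.
Carbonaceous O₂ demand = substrate oxidised − cell-mass equivalent = 612.1 − 1.42 × 167.1 = 374.8 kg O₂/d.

R_O ≈ 375 kg O₂/d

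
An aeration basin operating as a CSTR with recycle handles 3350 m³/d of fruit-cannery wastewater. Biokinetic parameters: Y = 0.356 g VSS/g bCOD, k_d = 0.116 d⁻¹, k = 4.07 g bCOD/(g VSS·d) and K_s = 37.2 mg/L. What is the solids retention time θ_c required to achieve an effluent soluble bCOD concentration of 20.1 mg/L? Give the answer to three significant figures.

From 1/θ_c = Y·k·S/(K_s + S) − k_d: Y·k·S/(K_s+S) = 0.356 × 4.07 × 20.1 / (37.2 + 20.1) = 0.5083 d⁻¹.
Then 1/θ_c = μ − k_d = 0.5083 − 0.116 = 0.3923 d⁻¹, giving θ_c = 2.549 d.

θ_c ≈ 2.55 d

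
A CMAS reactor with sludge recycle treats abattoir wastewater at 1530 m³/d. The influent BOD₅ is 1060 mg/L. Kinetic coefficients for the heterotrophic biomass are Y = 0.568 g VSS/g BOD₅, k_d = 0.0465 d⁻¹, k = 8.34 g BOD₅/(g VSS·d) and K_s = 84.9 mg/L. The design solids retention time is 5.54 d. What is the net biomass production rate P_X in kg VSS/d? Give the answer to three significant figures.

From the Monod/SRT balance for a CMAS, S = K_s·(1+k_d θ_c)/[θ_c·(Y k − k_d) − 1] = 84.9 × (1 + 0.0465 × 5.54) / [5.54 × (0.568 × 8.34 − 0.0465) − 1] = 106.8 / 24.99 = 4.273 mg/L.
Y_obs = Y / (1 + k_d θ_c) = 0.568 / (1 + 0.0465 × 5.54) = 0.568 / 1.258 = 0.4517.
ΔS = 1060 − 4.27 = 1056 mg/L, so the substrate removal rate is 1530 × 1056/1000 = 1615 kg BOD₅/d.
Net biomass production P_X = Y_obs × Q·(S₀ − S) = 0.4517 × 1615 = 729.5 kg VSS/d.

P_X ≈ 730 kg VSS/d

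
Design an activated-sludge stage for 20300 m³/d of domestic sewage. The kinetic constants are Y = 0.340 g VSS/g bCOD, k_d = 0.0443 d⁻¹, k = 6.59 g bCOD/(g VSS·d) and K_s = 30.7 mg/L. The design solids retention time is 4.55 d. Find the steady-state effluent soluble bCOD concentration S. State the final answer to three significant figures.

S ≈ 4.10 mg/L

Effluent substrate depends only on kinetics and SRT: S = K_s(1 + k_d θ_c) / [θ_c(Yk − k_d) − 1] = 30.7 × (1 + 0.0443 × 4.55) / [4.55 × (0.340 × 6.59 − 0.0443) − 1] = 36.89 / 8.993 = 4.102 mg/L.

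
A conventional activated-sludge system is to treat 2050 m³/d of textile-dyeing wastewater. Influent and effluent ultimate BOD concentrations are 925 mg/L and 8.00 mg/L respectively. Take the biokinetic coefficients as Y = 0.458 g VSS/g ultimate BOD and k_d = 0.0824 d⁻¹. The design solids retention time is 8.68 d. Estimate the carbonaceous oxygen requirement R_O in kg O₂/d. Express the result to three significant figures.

Y_obs = Y / (1 + k_d θ_c) = 0.458 / (1 + 0.0824 × 8.68) = 0.458 / 1.715 = 0.2670.
ΔS = 925 − 8.00 = 917.0 mg/L, so the substrate removal rate is 2050 × 917.0/1000 = 1880 kg ultimate BOD/d.
Net sludge production P_X = 0.2670 × 1880 = 502.0 kg VSS/d.
Carbonaceous O₂ demand = substrate oxidised − cell-mass equivalent = 1880 − 1.42 × 502.0 = 1167 kg O₂/d.

R_O ≈ 1170 kg O₂/d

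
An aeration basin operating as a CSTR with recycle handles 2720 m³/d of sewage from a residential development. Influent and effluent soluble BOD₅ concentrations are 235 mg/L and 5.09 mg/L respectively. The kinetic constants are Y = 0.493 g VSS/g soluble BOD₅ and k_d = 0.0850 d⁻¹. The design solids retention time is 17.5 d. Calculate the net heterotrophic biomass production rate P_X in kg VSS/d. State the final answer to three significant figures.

The observed yield is Y_obs = Y/(1 + k_d·θ_c) = 0.493 / (1 + 0.0850 × 17.5) = 0.493 / 2.487 = 0.1982 g VSS per g soluble BOD₅ removed.
Mass of soluble BOD₅ removed per day: Q(S₀ − S) = 2720 × 229.9 g/m³ = 625.4 kg/d.
Net biomass production P_X = Y_obs × Q·(S₀ − S) = 0.1982 × 625.4 = 123.9 kg VSS/d.

P_X ≈ 124 kg VSS/d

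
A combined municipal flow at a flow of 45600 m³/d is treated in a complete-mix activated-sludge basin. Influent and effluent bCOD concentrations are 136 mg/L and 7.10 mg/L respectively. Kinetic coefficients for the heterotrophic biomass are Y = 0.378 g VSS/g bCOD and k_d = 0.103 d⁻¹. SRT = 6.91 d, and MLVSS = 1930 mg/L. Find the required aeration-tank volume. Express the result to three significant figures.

Rearranging the biomass balance for a CMAS with decay, V = Y·Q·ΔS·θ_c / [X·(1+k_d θ_c)] = 0.378 × 45600 × (136 − 7.10) × 6.91 / [1930 × (1 + 0.103 × 6.91)] = 1.54×10^7 / 3304 = 4647 m³.

V ≈ 4650 m³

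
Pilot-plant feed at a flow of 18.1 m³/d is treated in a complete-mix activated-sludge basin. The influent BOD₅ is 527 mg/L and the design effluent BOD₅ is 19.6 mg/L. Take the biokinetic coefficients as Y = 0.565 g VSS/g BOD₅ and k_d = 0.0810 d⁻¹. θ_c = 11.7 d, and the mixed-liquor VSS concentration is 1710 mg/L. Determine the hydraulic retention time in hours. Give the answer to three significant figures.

Rearranging the biomass balance for a CMAS with decay, V = Y·Q·ΔS·θ_c / [X·(1+k_d θ_c)] = 0.565 × 18.1 × (527 − 19.6) × 11.7 / [1710 × (1 + 0.0810 × 11.7)] = 6.07×10^4 / 3331 = 18.23 m³.
τ = V/Q = 18.23/18.1 = 1.007 d, or 24.17 h.

τ ≈ 24.2 h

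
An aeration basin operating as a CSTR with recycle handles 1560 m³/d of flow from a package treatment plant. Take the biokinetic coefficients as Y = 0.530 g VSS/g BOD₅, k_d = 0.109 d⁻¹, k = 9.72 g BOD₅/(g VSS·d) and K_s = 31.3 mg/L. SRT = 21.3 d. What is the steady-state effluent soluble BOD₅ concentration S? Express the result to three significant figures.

For a completely mixed reactor with recycle the Lawrence–McCarty relation gives S = K_s·(1 + k_d·θ_c) / [θ_c·(Y·k − k_d) − 1] = 31.3 × (1 + 0.109 × 21.3) / [21.3 × (0.530 × 9.72 − 0.109) − 1] = 104.0 / 106.4 = 0.9771 mg/L.

S ≈ 0.977 mg/L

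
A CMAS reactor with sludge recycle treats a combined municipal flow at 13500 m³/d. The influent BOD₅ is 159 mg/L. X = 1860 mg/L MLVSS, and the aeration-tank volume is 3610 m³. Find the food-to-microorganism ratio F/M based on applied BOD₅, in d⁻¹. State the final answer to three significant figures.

F/M ≈ 0.320 d⁻¹

F/M = Q·S₀ / (V·X) = 13500 × 159 / (3610 × 1860) = 0.3197 g BOD₅·(g VSS·d)⁻¹.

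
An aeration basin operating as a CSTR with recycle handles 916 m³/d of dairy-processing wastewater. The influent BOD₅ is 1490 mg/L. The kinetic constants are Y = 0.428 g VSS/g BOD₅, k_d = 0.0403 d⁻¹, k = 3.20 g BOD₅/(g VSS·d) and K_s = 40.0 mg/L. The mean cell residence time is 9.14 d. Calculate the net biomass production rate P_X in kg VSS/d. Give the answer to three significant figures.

For a completely mixed reactor with recycle the Lawrence–McCarty relation gives S = K_s·(1 + k_d·θ_c) / [θ_c·(Y·k − k_d) − 1] = 40.0 × (1 + 0.0403 × 9.14) / [9.14 × (0.428 × 3.20 − 0.0403) − 1] = 54.73 / 11.15 = 4.909 mg/L.
Y_obs = Y / (1 + k_d θ_c) = 0.428 / (1 + 0.0403 × 9.14) = 0.428 / 1.368 = 0.3128.
ΔS = 1490 − 4.91 = 1485 mg/L, so the substrate removal rate is 916 × 1485/1000 = 1360 kg BOD₅/d.
So the net sludge growth is P_X = 0.3128 × 1360 = 425.5 kg VSS/d.

P_X ≈ 425 kg VSS/d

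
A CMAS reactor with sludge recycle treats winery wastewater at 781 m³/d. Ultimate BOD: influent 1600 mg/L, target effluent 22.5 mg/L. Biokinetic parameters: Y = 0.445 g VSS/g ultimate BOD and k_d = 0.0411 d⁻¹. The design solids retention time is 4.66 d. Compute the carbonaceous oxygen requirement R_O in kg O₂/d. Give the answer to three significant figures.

Correct the yield for decay: Y_obs = Y/(1 + k_d θ_c) = 0.445 / (1 + 0.0411 × 4.66) = 0.445 / 1.192 = 0.3735.
Q·(S₀ − S) = 781 × (1600 − 22.5) × 10⁻³ = 1232 kg/d removed.
Biomass synthesised: P_X = Y_obs × 1232 = 460.1 kg VSS/d.
Carbonaceous O₂ demand = substrate oxidised − cell-mass equivalent = 1232 − 1.42 × 460.1 = 578.6 kg O₂/d.

R_O ≈ 579 kg O₂/d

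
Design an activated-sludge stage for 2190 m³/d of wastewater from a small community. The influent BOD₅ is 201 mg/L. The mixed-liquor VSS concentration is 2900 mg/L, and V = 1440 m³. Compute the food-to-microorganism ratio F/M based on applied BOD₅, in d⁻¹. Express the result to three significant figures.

F/M = Q·S₀ / (V·X) = 2190 × 201 / (1440 × 2900) = 0.1054 g BOD₅·(g VSS·d)⁻¹.

F/M ≈ 0.105 d⁻¹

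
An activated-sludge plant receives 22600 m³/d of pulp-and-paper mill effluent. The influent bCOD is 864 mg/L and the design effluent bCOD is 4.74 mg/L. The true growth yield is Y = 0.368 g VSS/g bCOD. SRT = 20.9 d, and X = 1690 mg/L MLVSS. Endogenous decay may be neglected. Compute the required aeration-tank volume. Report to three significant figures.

V ≈ 88400 m³

With k_d = 0 the design equation reduces to V = Y Q (S₀−S) θ_c / X = 0.368 × 22600 × (864 − 4.74) × 20.9 / 1690 = 88377 m³.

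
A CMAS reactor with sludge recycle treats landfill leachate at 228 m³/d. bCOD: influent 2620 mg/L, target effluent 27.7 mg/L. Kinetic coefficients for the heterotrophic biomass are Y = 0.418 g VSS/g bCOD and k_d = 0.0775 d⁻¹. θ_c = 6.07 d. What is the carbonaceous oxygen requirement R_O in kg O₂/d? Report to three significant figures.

R_O ≈ 352 kg O₂/d

The observed yield is Y_obs = Y/(1 + k_d·θ_c) = 0.418 / (1 + 0.0775 × 6.07) = 0.418 / 1.470 = 0.2843 g VSS per g bCOD removed.
Substrate removed = Q·(S₀ − S) = 228 m³/d × (2620 − 27.7) g/m³ = 5.91×10^5 g/d = 591.0 kg/d.
Net sludge production P_X = 0.2843 × 591.0 = 168.0 kg VSS/d.
R_O = Q·ΔS − 1.42 P_X = 591.0 − 238.6 = 352.5 kg O₂/d.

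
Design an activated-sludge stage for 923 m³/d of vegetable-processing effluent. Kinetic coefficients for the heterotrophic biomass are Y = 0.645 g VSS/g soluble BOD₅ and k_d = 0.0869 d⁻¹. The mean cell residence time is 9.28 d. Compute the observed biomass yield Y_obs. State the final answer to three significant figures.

Y_obs ≈ 0.357 g VSS/g soluble BOD₅

Y_obs = Y / (1 + k_d θ_c) = 0.645 / (1 + 0.0869 × 9.28) = 0.645 / 1.806 = 0.3571.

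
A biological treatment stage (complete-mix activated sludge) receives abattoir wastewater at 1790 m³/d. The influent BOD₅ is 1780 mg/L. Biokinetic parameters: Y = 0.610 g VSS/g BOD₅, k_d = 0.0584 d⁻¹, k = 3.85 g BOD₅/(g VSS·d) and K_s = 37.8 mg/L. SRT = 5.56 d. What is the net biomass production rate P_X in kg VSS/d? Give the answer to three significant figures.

P_X ≈ 1460 kg VSS/d

From the Monod/SRT balance for a CMAS, S = K_s·(1+k_d θ_c)/[θ_c·(Y k − k_d) − 1] = 37.8 × (1 + 0.0584 × 5.56) / [5.56 × (0.610 × 3.85 − 0.0584) − 1] = 50.07 / 11.73 = 4.268 mg/L.
Y_obs = Y / (1 + k_d θ_c) = 0.610 / (1 + 0.0584 × 5.56) = 0.610 / 1.325 = 0.4605.
ΔS = 1780 − 4.27 = 1776 mg/L, so the substrate removal rate is 1790 × 1776/1000 = 3179 kg BOD₅/d.
P_X = Y_obs · Q(S₀ − S) = 0.4605 × 3179 = 1464 kg VSS/d.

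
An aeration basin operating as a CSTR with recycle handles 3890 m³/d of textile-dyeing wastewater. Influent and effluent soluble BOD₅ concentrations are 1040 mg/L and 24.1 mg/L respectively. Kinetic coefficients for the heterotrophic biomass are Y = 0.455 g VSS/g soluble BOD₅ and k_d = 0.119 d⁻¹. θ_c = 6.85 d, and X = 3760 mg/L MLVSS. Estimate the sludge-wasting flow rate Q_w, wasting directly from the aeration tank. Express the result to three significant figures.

Steady-state biomass mass balance: V·X·(1 + k_d·θ_c) = Y·Q·(S₀ − S)·θ_c, so V = 0.455 × 3890 × (1040 − 24.1) × 6.85 / [3760 × (1 + 0.119 × 6.85)] = 1.23×10^7 / 6825 = 1805 m³.
With mixed-liquor wasting, θ_c = V/Q_w, so Q_w = V/θ_c = 1805/6.85 = 263.5 m³/d.

Q_w ≈ 263 m³/d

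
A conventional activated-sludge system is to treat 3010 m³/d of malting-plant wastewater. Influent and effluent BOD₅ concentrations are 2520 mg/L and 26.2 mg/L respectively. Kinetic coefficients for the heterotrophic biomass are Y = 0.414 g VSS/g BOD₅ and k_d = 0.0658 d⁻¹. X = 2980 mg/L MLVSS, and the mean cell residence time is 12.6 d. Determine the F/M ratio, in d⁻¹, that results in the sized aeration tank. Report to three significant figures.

Steady-state biomass mass balance: V·X·(1 + k_d·θ_c) = Y·Q·(S₀ − S)·θ_c, so V = 0.414 × 3010 × (2520 − 26.2) × 12.6 / [2980 × (1 + 0.0658 × 12.6)] = 3.92×10^7 / 5451 = 7184 m³.
Food-to-microorganism ratio F/M = Q S₀ / (V X) = 3010 × 2520 / (7184 × 2980) = 0.3543 d⁻¹.

F/M ≈ 0.354 d⁻¹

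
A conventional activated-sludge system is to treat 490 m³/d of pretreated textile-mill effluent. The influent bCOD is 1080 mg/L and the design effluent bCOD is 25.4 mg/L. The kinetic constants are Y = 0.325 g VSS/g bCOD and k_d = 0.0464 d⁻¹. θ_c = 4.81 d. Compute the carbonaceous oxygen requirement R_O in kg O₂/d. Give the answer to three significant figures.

Correct the yield for decay: Y_obs = Y/(1 + k_d θ_c) = 0.325 / (1 + 0.0464 × 4.81) = 0.325 / 1.223 = 0.2657.
Q·(S₀ − S) = 490 × (1080 − 25.4) × 10⁻³ = 516.8 kg/d removed.
Biomass synthesised: P_X = Y_obs × 516.8 = 137.3 kg VSS/d.
R_O = Q·(S₀ − S) − 1.42·P_X = 516.8 − 1.42 × 137.3 = 321.8 kg O₂/d.

R_O ≈ 322 kg O₂/d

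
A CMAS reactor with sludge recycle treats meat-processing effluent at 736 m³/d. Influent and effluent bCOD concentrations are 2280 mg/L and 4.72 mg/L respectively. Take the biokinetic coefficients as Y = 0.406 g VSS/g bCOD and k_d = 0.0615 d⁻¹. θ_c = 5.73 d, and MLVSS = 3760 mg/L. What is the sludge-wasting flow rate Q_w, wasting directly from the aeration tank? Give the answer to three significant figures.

From the SRT design equation V = Y Q (S₀−S) θ_c / [X (1 + k_d θ_c)] = 0.406 × 736 × (2280 − 4.72) × 5.73 / [3760 × (1 + 0.0615 × 5.73)] = 3.9×10^6 / 5085 = 766.1 m³.
Wasting from the aeration tank: Q_w = V / θ_c = 766.1 / 5.73 = 133.7 m³/d.

Q_w ≈ 134 m³/d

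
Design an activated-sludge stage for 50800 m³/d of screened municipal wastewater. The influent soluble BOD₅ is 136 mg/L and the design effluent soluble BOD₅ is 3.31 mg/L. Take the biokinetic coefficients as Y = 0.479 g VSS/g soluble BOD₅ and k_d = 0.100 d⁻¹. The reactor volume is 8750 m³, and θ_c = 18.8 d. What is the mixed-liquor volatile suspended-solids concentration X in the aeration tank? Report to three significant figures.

X ≈ 2410 mg/L

Solving the biomass balance for X: X = Y Q (S₀−S) θ_c / [V (1+k_d θ_c)] = 0.479 × 50800 × (136 − 3.31) × 18.8 / [8750 × (1 + 0.100 × 18.8)] = 2409 mg/L.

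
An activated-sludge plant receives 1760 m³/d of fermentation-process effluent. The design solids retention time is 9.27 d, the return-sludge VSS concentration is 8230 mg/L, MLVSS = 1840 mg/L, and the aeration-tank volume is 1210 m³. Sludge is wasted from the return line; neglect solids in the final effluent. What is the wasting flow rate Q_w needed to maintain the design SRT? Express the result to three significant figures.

Q_w ≈ 29.2 m³/d

θ_c = V·X/(Q_w·X_r) when wasting from the recycle, so Q_w = V·X/(θ_c·X_r) = 1210 × 1840 / (9.27 × 8230) = 29.18 m³/d.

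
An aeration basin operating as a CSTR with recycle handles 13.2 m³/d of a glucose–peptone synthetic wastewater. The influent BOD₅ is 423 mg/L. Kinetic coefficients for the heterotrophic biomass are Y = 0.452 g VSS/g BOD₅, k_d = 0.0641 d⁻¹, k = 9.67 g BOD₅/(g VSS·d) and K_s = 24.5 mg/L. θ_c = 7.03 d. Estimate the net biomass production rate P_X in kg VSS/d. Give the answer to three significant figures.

For a completely mixed reactor with recycle the Lawrence–McCarty relation gives S = K_s·(1 + k_d·θ_c) / [θ_c·(Y·k − k_d) − 1] = 24.5 × (1 + 0.0641 × 7.03) / [7.03 × (0.452 × 9.67 − 0.0641) − 1] = 35.54 / 29.28 = 1.214 mg/L.
The observed yield is Y_obs = Y/(1 + k_d·θ_c) = 0.452 / (1 + 0.0641 × 7.03) = 0.452 / 1.451 = 0.3116 g VSS per g BOD₅ removed.
ΔS = 423 − 1.21 = 421.8 mg/L, so the substrate removal rate is 13.2 × 421.8/1000 = 5.568 kg BOD₅/d.
P_X = Y_obs · Q(S₀ − S) = 0.3116 × 5.568 = 1.735 kg VSS/d.

P_X ≈ 1.73 kg VSS/d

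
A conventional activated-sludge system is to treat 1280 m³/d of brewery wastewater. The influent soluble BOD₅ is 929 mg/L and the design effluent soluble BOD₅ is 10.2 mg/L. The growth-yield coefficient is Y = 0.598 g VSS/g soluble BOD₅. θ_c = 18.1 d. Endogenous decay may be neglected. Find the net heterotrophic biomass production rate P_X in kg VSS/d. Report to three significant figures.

With endogenous decay neglected, the observed yield equals the true yield: Y_obs = Y = 0.598 g VSS/g soluble BOD₅.
Mass of soluble BOD₅ removed per day: Q(S₀ − S) = 1280 × 918.8 g/m³ = 1176 kg/d.
So the net sludge growth is P_X = 0.5980 × 1176 = 703.3 kg VSS/d.

P_X ≈ 703 kg VSS/d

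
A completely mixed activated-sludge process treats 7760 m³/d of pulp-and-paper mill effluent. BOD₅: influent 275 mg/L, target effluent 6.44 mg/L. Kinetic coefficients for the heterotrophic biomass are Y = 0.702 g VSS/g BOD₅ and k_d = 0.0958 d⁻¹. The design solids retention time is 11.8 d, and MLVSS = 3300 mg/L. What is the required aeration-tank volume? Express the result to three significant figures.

V ≈ 2460 m³

From the SRT design equation V = Y Q (S₀−S) θ_c / [X (1 + k_d θ_c)] = 0.702 × 7760 × (275 − 6.44) × 11.8 / [3300 × (1 + 0.0958 × 11.8)] = 1.73×10^7 / 7030 = 2455 m³.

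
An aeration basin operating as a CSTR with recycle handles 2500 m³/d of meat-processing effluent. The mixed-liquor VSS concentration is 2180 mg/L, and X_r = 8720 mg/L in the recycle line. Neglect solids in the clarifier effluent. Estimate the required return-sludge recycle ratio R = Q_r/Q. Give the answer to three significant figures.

R ≈ 0.333

R = Q_r/Q = X/(X_r − X) = 2180 / (8720 − 2180) = 0.3333.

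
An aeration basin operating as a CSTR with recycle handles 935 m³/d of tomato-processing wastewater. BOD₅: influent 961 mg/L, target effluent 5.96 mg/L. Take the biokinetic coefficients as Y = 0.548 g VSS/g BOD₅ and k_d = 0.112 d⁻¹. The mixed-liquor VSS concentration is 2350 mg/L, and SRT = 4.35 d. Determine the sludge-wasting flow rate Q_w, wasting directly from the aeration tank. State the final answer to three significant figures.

Q_w ≈ 140 m³/d

From the SRT design equation V = Y Q (S₀−S) θ_c / [X (1 + k_d θ_c)] = 0.548 × 935 × (961 − 5.96) × 4.35 / [2350 × (1 + 0.112 × 4.35)] = 2.13×10^6 / 3495 = 609.1 m³.
For wasting at MLVSS concentration, Q_w = V/θ_c = 609.1/4.35 = 140.0 m³/d.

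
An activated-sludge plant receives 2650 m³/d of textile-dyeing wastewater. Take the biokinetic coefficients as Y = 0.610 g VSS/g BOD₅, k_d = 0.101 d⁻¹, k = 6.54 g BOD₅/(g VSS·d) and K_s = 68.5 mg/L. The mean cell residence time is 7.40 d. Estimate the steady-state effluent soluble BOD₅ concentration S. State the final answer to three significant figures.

From the Monod/SRT balance for a CMAS, S = K_s·(1+k_d θ_c)/[θ_c·(Y k − k_d) − 1] = 68.5 × (1 + 0.101 × 7.40) / [7.40 × (0.610 × 6.54 − 0.101) − 1] = 119.7 / 27.77 = 4.310 mg/L.

S ≈ 4.31 mg/L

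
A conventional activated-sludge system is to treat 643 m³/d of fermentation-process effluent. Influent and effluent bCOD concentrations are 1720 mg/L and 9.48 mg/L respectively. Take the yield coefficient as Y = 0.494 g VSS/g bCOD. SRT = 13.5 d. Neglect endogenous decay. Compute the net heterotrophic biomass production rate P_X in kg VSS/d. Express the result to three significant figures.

P_X ≈ 543 kg VSS/d

With endogenous decay neglected, the observed yield equals the true yield: Y_obs = Y = 0.494 g VSS/g bCOD.
Q·(S₀ − S) = 643 × (1720 − 9.48) × 10⁻³ = 1100 kg/d removed.
Net biomass production P_X = Y_obs × Q·(S₀ − S) = 0.4940 × 1100 = 543.3 kg VSS/d.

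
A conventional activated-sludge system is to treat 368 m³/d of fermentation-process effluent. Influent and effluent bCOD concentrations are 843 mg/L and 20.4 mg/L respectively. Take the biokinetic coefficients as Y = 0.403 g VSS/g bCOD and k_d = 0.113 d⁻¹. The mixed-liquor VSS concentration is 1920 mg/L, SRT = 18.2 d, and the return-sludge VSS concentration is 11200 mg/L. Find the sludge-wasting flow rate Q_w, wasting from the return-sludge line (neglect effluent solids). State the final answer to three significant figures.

Steady-state biomass mass balance: V·X·(1 + k_d·θ_c) = Y·Q·(S₀ − S)·θ_c, so V = 0.403 × 368 × (843 − 20.4) × 18.2 / [1920 × (1 + 0.113 × 18.2)] = 2.22×10^6 / 5869 = 378.3 m³.
θ_c = V·X/(Q_w·X_r) when wasting from the recycle, so Q_w = V·X/(θ_c·X_r) = 378.3 × 1920 / (18.2 × 11200) = 3.564 m³/d.

Q_w ≈ 3.56 m³/d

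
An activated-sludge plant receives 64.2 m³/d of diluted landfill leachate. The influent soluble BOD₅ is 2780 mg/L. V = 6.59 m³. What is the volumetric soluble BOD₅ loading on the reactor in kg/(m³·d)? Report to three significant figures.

Applied soluble BOD₅ load per unit volume = Q·S₀/V = (64.2 × 2780/1000)/6.590 = 27.08 kg soluble BOD₅·m⁻³·d⁻¹.

L_v ≈ 27.1 kg soluble BOD₅/(m³·d)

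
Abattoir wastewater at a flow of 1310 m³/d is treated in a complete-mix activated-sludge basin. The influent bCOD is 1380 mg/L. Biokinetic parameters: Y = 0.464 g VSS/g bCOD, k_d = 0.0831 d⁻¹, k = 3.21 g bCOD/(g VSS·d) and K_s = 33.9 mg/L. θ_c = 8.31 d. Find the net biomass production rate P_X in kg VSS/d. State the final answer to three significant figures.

P_X ≈ 494 kg VSS/d

For a completely mixed reactor with recycle the Lawrence–McCarty relation gives S = K_s·(1 + k_d·θ_c) / [θ_c·(Y·k − k_d) − 1] = 33.9 × (1 + 0.0831 × 8.31) / [8.31 × (0.464 × 3.21 − 0.0831) − 1] = 57.31 / 10.69 = 5.363 mg/L.
Y_obs = Y / (1 + k_d θ_c) = 0.464 / (1 + 0.0831 × 8.31) = 0.464 / 1.691 = 0.2745.
Substrate removed = Q·(S₀ − S) = 1310 m³/d × (1380 − 5.36) g/m³ = 1.8×10^6 g/d = 1801 kg/d.
So the net sludge growth is P_X = 0.2745 × 1801 = 494.3 kg VSS/d.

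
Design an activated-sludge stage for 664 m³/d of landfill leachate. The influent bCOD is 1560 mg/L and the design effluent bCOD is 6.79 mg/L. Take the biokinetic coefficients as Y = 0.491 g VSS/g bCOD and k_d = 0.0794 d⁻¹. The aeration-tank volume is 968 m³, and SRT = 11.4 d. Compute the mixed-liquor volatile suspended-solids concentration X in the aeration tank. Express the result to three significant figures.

X ≈ 3130 mg/L

Solving the biomass balance for X: X = Y Q (S₀−S) θ_c / [V (1+k_d θ_c)] = 0.491 × 664 × (1560 − 6.79) × 11.4 / [968 × (1 + 0.0794 × 11.4)] = 3130 mg/L.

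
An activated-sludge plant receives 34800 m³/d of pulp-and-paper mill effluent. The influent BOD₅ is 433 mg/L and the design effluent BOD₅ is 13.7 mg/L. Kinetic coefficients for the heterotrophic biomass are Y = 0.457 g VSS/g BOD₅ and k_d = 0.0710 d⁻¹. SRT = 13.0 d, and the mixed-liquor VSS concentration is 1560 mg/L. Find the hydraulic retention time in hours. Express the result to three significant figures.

τ ≈ 19.9 h

Steady-state biomass mass balance: V·X·(1 + k_d·θ_c) = Y·Q·(S₀ − S)·θ_c, so V = 0.457 × 34800 × (433 − 13.7) × 13.0 / [1560 × (1 + 0.0710 × 13.0)] = 8.67×10^7 / 3000 = 28897 m³.
τ = V/Q = 28897/34800 = 0.8304 d, or 19.93 h.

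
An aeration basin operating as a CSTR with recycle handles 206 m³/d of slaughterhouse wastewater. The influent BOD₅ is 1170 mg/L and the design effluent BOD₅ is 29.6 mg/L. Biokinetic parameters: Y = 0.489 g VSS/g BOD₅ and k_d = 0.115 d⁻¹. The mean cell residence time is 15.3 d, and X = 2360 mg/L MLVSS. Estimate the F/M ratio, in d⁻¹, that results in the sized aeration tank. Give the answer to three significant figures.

Rearranging the biomass balance for a CMAS with decay, V = Y·Q·ΔS·θ_c / [X·(1+k_d θ_c)] = 0.489 × 206 × (1170 − 29.6) × 15.3 / [2360 × (1 + 0.115 × 15.3)] = 1.76×10^6 / 6512 = 269.9 m³.
Food-to-microorganism ratio F/M = Q S₀ / (V X) = 206 × 1170 / (269.9 × 2360) = 0.3784 d⁻¹.

F/M ≈ 0.378 d⁻¹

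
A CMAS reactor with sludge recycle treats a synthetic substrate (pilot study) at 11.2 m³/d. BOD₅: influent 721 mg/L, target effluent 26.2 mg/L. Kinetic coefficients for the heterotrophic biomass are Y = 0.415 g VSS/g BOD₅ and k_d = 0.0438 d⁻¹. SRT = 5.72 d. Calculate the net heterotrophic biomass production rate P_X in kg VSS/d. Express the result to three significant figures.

Observed yield with endogenous decay: Y_obs = Y / (1 + k_d·θ_c) = 0.415 / (1 + 0.0438 × 5.72) = 0.415 / 1.251 = 0.3319 g VSS/g BOD₅.
Substrate removed = Q·(S₀ − S) = 11.2 m³/d × (721 − 26.2) g/m³ = 7.78×10^3 g/d = 7.782 kg/d.
P_X = Y_obs · Q(S₀ − S) = 0.3319 × 7.782 = 2.582 kg VSS/d.

P_X ≈ 2.58 kg VSS/d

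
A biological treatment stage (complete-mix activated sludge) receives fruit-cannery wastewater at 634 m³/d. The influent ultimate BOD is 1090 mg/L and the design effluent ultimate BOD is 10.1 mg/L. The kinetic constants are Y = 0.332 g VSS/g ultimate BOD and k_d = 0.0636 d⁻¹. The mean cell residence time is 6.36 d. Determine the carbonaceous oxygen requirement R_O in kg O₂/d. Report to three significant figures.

R_O ≈ 455 kg O₂/d

Y_obs = Y / (1 + k_d θ_c) = 0.332 / (1 + 0.0636 × 6.36) = 0.332 / 1.404 = 0.2364.
ΔS = 1090 − 10.1 = 1080 mg/L, so the substrate removal rate is 634 × 1080/1000 = 684.7 kg ultimate BOD/d.
Biomass synthesised: P_X = Y_obs × 684.7 = 161.8 kg VSS/d.
Carbonaceous O₂ demand = substrate oxidised − cell-mass equivalent = 684.7 − 1.42 × 161.8 = 454.8 kg O₂/d.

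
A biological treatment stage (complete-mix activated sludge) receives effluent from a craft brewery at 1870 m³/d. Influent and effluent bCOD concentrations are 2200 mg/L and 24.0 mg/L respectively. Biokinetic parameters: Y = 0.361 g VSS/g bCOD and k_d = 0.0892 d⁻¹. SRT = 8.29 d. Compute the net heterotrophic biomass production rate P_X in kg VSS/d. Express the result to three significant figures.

P_X ≈ 844 kg VSS/d

Y_obs = Y / (1 + k_d θ_c) = 0.361 / (1 + 0.0892 × 8.29) = 0.361 / 1.739 = 0.2075.
Mass of bCOD removed per day: Q(S₀ − S) = 1870 × 2176 g/m³ = 4069 kg/d.
So the net sludge growth is P_X = 0.2075 × 4069 = 844.5 kg VSS/d.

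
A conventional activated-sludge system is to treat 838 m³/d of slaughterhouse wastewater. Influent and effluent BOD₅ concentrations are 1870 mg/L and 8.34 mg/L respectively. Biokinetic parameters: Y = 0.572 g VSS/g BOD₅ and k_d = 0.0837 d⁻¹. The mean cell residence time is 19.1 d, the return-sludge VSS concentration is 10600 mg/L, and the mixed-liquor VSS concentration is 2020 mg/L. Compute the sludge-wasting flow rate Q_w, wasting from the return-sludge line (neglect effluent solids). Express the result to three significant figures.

Q_w ≈ 32.4 m³/d

Steady-state biomass mass balance: V·X·(1 + k_d·θ_c) = Y·Q·(S₀ − S)·θ_c, so V = 0.572 × 838 × (1870 − 8.34) × 19.1 / [2020 × (1 + 0.0837 × 19.1)] = 1.7×10^7 / 5249 = 3247 m³.
θ_c = V·X/(Q_w·X_r) when wasting from the recycle, so Q_w = V·X/(θ_c·X_r) = 3247 × 2020 / (19.1 × 10600) = 32.40 m³/d.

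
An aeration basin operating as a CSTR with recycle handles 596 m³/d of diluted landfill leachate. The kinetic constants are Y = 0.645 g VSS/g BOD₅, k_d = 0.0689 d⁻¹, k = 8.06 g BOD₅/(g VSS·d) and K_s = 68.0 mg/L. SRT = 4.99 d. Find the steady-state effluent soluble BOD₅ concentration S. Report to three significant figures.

Effluent substrate depends only on kinetics and SRT: S = K_s(1 + k_d θ_c) / [θ_c(Yk − k_d) − 1] = 68.0 × (1 + 0.0689 × 4.99) / [4.99 × (0.645 × 8.06 − 0.0689) − 1] = 91.38 / 24.60 = 3.715 mg/L.

S ≈ 3.71 mg/L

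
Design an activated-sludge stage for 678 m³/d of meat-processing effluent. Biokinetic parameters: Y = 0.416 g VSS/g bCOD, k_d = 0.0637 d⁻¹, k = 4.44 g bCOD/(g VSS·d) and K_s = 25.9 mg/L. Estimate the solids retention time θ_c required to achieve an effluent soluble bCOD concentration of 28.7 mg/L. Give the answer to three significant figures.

θ_c ≈ 1.10 d

Specific growth rate at S = 28.7 mg/L: μ = YkS/(K_s+S) = 0.416·4.44·28.7/(25.9+28.7) = 0.9709 d⁻¹.
θ_c = 1/(μ − k_d) = 1/(0.9709 − 0.0637) = 1/0.9072 = 1.102 d.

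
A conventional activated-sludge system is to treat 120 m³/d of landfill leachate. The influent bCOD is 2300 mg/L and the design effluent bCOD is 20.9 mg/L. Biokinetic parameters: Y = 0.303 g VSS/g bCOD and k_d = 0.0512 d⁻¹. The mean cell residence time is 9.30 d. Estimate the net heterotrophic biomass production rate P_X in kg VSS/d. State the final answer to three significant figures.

P_X ≈ 56.1 kg VSS/d

Observed yield with endogenous decay: Y_obs = Y / (1 + k_d·θ_c) = 0.303 / (1 + 0.0512 × 9.30) = 0.303 / 1.476 = 0.2053 g VSS/g bCOD.
Mass of bCOD removed per day: Q(S₀ − S) = 120 × 2279 g/m³ = 273.5 kg/d.
Net biomass production P_X = Y_obs × Q·(S₀ − S) = 0.2053 × 273.5 = 56.14 kg VSS/d.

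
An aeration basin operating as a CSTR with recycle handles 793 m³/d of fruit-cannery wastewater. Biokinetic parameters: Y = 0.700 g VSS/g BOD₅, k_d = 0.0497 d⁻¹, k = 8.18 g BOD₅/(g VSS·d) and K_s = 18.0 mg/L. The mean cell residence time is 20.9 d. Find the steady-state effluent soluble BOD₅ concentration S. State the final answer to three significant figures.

S ≈ 0.312 mg/L

For a completely mixed reactor with recycle the Lawrence–McCarty relation gives S = K_s·(1 + k_d·θ_c) / [θ_c·(Y·k − k_d) − 1] = 18.0 × (1 + 0.0497 × 20.9) / [20.9 × (0.700 × 8.18 − 0.0497) − 1] = 36.70 / 117.6 = 0.3120 mg/L.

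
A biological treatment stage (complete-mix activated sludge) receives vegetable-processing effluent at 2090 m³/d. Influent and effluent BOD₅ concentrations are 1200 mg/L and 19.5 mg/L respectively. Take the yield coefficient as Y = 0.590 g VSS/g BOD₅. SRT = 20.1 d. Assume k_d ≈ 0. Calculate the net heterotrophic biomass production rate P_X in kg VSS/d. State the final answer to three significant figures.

P_X ≈ 1460 kg VSS/d

Since k_d ≈ 0, Y_obs = Y = 0.590 g VSS/g BOD₅.
Q·(S₀ − S) = 2090 × (1200 − 19.5) × 10⁻³ = 2467 kg/d removed.
Biomass produced: P_X = Y_obs·Q·ΔS = 0.5900 × 2467 ≈ 1456 kg VSS/d.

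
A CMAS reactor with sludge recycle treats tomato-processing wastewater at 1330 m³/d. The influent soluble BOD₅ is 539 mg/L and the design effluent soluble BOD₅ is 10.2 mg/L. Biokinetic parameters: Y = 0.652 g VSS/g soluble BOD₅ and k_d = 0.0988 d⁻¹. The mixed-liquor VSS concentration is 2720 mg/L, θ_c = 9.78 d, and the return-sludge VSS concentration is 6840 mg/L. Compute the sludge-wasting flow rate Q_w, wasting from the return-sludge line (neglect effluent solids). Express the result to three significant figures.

Q_w ≈ 34.1 m³/d

Rearranging the biomass balance for a CMAS with decay, V = Y·Q·ΔS·θ_c / [X·(1+k_d θ_c)] = 0.652 × 1330 × (539 − 10.2) × 9.78 / [2720 × (1 + 0.0988 × 9.78)] = 4.48×10^6 / 5348 = 838.5 m³.
θ_c = V·X/(Q_w·X_r) when wasting from the recycle, so Q_w = V·X/(θ_c·X_r) = 838.5 × 2720 / (9.78 × 6840) = 34.10 m³/d.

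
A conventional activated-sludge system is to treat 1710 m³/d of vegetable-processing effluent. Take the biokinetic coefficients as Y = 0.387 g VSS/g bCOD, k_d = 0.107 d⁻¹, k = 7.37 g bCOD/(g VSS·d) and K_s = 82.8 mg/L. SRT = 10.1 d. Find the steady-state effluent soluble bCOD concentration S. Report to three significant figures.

S ≈ 6.45 mg/L

For a completely mixed reactor with recycle the Lawrence–McCarty relation gives S = K_s·(1 + k_d·θ_c) / [θ_c·(Y·k − k_d) − 1] = 82.8 × (1 + 0.107 × 10.1) / [10.1 × (0.387 × 7.37 − 0.107) − 1] = 172.3 / 26.73 = 6.446 mg/L.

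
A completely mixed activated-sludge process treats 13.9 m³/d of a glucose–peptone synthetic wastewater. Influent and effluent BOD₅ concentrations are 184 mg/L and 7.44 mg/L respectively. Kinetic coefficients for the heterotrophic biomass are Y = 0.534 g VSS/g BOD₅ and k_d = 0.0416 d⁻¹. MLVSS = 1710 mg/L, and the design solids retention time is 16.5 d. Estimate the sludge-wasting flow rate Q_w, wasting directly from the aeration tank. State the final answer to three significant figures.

Q_w ≈ 0.454 m³/d

Steady-state biomass mass balance: V·X·(1 + k_d·θ_c) = Y·Q·(S₀ − S)·θ_c, so V = 0.534 × 13.9 × (184 − 7.44) × 16.5 / [1710 × (1 + 0.0416 × 16.5)] = 2.16×10^4 / 2884 = 7.499 m³.
Wasting from the aeration tank: Q_w = V / θ_c = 7.499 / 16.5 = 0.4545 m³/d.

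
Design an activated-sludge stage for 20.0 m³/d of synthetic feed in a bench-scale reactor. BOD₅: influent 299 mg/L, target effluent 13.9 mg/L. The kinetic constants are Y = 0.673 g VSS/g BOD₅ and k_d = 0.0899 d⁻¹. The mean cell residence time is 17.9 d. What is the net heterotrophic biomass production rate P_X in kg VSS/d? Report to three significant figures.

P_X ≈ 1.47 kg VSS/d

The observed yield is Y_obs = Y/(1 + k_d·θ_c) = 0.673 / (1 + 0.0899 × 17.9) = 0.673 / 2.609 = 0.2579 g VSS per g BOD₅ removed.
Substrate removed = Q·(S₀ − S) = 20.0 m³/d × (299 − 13.9) g/m³ = 5.7×10^3 g/d = 5.702 kg/d.
So the net sludge growth is P_X = 0.2579 × 5.702 = 1.471 kg VSS/d.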